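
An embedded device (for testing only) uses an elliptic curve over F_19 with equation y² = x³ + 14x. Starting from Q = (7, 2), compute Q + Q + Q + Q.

(7, 17)

Repeated addition: build up to 4Q.
2Q: tangent at (7, 2): λ = (3·7² + 14)/(2·2) ≡ 9/4. 4⁻¹ ≡ 5 (mod 19), so λ ≡ 9·5 ≡ 7.
  x = λ² - 7 - 7 = 49 - 14 ≡ 16; y = λ·(7 - 16) - 2 ≡ 11. → (16, 11)
3Q: (16, 11) + (7, 2). λ = (2 - 11)/(7 - 16) ≡ 10/10 mod 19. 10⁻¹ ≡ 2 (mod 19), so λ ≡ 1.
  x = λ² - 16 - 7 = 1 - 23 ≡ 16; y = λ·(16 - 16) - 11 ≡ 8. → (16, 8)
4Q: (16, 8) + (7, 2). λ = (2 - 8)/(7 - 16) ≡ 13/10 mod 19. 10⁻¹ ≡ 2 (mod 19), so λ ≡ 7.
  x = λ² - 16 - 7 = 49 - 23 ≡ 7; y = λ·(16 - 7) - 8 ≡ 17. → (7, 17)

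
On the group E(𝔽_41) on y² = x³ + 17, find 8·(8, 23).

Write P = (8, 23).
Repeated addition: build up to 8P.
2P: tangent at (8, 23): λ = (3·8² + 0)/(2·23) ≡ 28/5. 5⁻¹ ≡ 33 (mod 41) since 5·33 = 165 ≡ 1, so λ ≡ 28·33 ≡ 22.
  x = λ² - 8 - 8 = 484 - 16 ≡ 17; y = λ·(8 - 17) - 23 ≡ 25. → (17, 25)
3P: (17, 25) + (8, 23). λ = (23 - 25)/(8 - 17) ≡ 39/32 mod 41. 32⁻¹ ≡ 9 (mod 41), so λ ≡ 23.
  x = λ² - 17 - 8 = 529 - 25 ≡ 12; y = λ·(17 - 12) - 25 ≡ 8. → (12, 8)
4P: (12, 8) + (8, 23). λ = (23 - 8)/(8 - 12) ≡ 15/37 mod 41. 37⁻¹ ≡ 10 (mod 41), so λ ≡ 27.
  x = λ² - 12 - 8 = 729 - 20 ≡ 12; y = λ·(12 - 12) - 8 ≡ 33. → (12, 33)
5P: (12, 33) + (8, 23). λ = (23 - 33)/(8 - 12) ≡ 31/37 mod 41. 37⁻¹ ≡ 10 (mod 41) since 37·10 = 370 ≡ 1, so λ ≡ 23.
  x = λ² - 12 - 8 = 529 - 20 ≡ 17; y = λ·(12 - 17) - 33 ≡ 16. → (17, 16)
6P: (17, 16) + (8, 23). λ = (23 - 16)/(8 - 17) ≡ 7/32 mod 41. 32⁻¹ ≡ 9 (mod 41) since 32·9 = 288 ≡ 1, so λ ≡ 22.
  x = λ² - 17 - 8 = 484 - 25 ≡ 8; y = λ·(17 - 8) - 16 ≡ 18. → (8, 18)
7P: (8, 18) + (8, 23): same x and y₁ ≡ -y₂, so the sum is ∞.
8P: ∞ + (8, 23) = (8, 23) (identity).

(8, 23)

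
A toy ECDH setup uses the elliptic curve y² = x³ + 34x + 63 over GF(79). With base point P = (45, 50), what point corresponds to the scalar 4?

Repeated addition: build up to 4P.
2P: tangent at (45, 50): λ = (3·45² + 34)/(2·50) ≡ 26/21. 21⁻¹ ≡ 64 (mod 79), so λ ≡ 26·64 ≡ 5.
  x = λ² - 45 - 45 = 25 - 90 ≡ 14; y = λ·(45 - 14) - 50 ≡ 26. → (14, 26)
3P: (14, 26) + (45, 50). λ = (50 - 26)/(45 - 14) ≡ 24/31 mod 79. 31⁻¹ ≡ 51 (mod 79), so λ ≡ 39.
  x = λ² - 14 - 45 = 1521 - 59 ≡ 40; y = λ·(14 - 40) - 26 ≡ 66. → (40, 66)
4P: (40, 66) + (45, 50). λ = (50 - 66)/(45 - 40) ≡ 63/5 mod 79. 5⁻¹ ≡ 16 (mod 79), so λ ≡ 60.
  x = λ² - 40 - 45 = 3600 - 85 ≡ 39; y = λ·(40 - 39) - 66 ≡ 73. → (39, 73)

(39, 73)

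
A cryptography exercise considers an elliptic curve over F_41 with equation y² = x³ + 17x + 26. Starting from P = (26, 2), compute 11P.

Repeated addition: build up to 11P.
2P: tangent at (26, 2): λ = (3·26² + 17)/(2·2) ≡ 36/4. 4⁻¹ ≡ 31 (mod 41) since 4·31 = 124 ≡ 1, so λ ≡ 36·31 ≡ 9.
  x = λ² - 26 - 26 = 81 - 52 ≡ 29; y = λ·(26 - 29) - 2 ≡ 12. → (29, 12)
3P: (29, 12) + (26, 2). λ = (2 - 12)/(26 - 29) ≡ 31/38 mod 41. 38⁻¹ ≡ 27 (mod 41), so λ ≡ 17.
  x = λ² - 29 - 26 = 289 - 55 ≡ 29; y = λ·(29 - 29) - 12 ≡ 29. → (29, 29)
4P: (29, 29) + (26, 2). λ = (2 - 29)/(26 - 29) ≡ 14/38 mod 41. 38⁻¹ ≡ 27 (mod 41) since 38·27 = 1026 ≡ 1, so λ ≡ 9.
  x = λ² - 29 - 26 = 81 - 55 ≡ 26; y = λ·(29 - 26) - 29 ≡ 39. → (26, 39)
5P: (26, 39) + (26, 2): same x and y₁ ≡ -y₂, so the sum is 𝒪.
6P: 𝒪 + (26, 2) = (26, 2) (identity).
7P: tangent at (26, 2): λ = (3·26² + 17)/(2·2) ≡ 36/4. 4⁻¹ ≡ 31 (mod 41), so λ ≡ 36·31 ≡ 9.
  x = λ² - 26 - 26 = 81 - 52 ≡ 29; y = λ·(26 - 29) - 2 ≡ 12. → (29, 12)
8P: (29, 12) + (26, 2). λ = (2 - 12)/(26 - 29) ≡ 31/38 mod 41. 38⁻¹ ≡ 27 (mod 41), so λ ≡ 17.
  x = λ² - 29 - 26 = 289 - 55 ≡ 29; y = λ·(29 - 29) - 12 ≡ 29. → (29, 29)
9P: (29, 29) + (26, 2). λ = (2 - 29)/(26 - 29) ≡ 14/38 mod 41. 38⁻¹ ≡ 27 (mod 41), so λ ≡ 9.
  x = λ² - 29 - 26 = 81 - 55 ≡ 26; y = λ·(29 - 26) - 29 ≡ 39. → (26, 39)
10P: (26, 39) + (26, 2): same x and y₁ ≡ -y₂, so the sum is 𝒪.
11P: 𝒪 + (26, 2) = (26, 2) (identity).

(26, 2)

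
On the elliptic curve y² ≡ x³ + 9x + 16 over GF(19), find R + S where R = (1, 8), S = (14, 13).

(1, 8) + (14, 13). λ = (13 - 8)/(14 - 1) ≡ 5/13 mod 19. 13⁻¹ ≡ 3 (mod 19), so λ ≡ 15.
  x = λ² - 1 - 14 = 225 - 15 ≡ 1; y = λ·(1 - 1) - 8 ≡ 11. → (1, 11)

(1, 11)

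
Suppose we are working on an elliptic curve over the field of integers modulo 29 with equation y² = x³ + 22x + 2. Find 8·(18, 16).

Write Q = (18, 16).
Double-and-add on 8 = (1000)₂. Start with Q = (18, 16) for the leading 1-bit.
double: tangent at (18, 16): λ = (3·18² + 22)/(2·16) ≡ 8/3. 3⁻¹ ≡ 10 (mod 29) since 3·10 = 30 ≡ 1, so λ ≡ 8·10 ≡ 22.
  x = λ² - 18 - 18 = 484 - 36 ≡ 13; y = λ·(18 - 13) - 16 ≡ 7. → (13, 7)
double: tangent at (13, 7): λ = (3·13² + 22)/(2·7) ≡ 7/14. 14⁻¹ ≡ 27 (mod 29) since 14·27 = 378 ≡ 1, so λ ≡ 7·27 ≡ 15.
  x = λ² - 13 - 13 = 225 - 26 ≡ 25; y = λ·(13 - 25) - 7 ≡ 16. → (25, 16)
double: tangent at (25, 16): λ = (3·25² + 22)/(2·16) ≡ 12/3. 3⁻¹ ≡ 10 (mod 29) since 3·10 = 30 ≡ 1, so λ ≡ 12·10 ≡ 4.
  x = λ² - 25 - 25 = 16 - 50 ≡ 24; y = λ·(25 - 24) - 16 ≡ 17. → (24, 17)

(24, 17)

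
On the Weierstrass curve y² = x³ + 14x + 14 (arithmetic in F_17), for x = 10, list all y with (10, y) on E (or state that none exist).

x³ + 14x + 14 = 1154 ≡ 15 (mod 17).
Square roots of 15 mod 17: 7 and 10 (since 7² = 49 ≡ 15).

7, 10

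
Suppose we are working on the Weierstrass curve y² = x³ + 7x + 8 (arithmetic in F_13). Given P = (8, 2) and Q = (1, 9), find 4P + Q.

First 4P:
Repeated addition: build up to 4P.
2P: tangent at (8, 2): λ = (3·8² + 7)/(2·2) ≡ 4/4. 4⁻¹ ≡ 10 (mod 13), so λ ≡ 4·10 ≡ 1.
  x = λ² - 8 - 8 = 1 - 16 ≡ 11; y = λ·(8 - 11) - 2 ≡ 8. → (11, 8)
3P: (11, 8) + (8, 2). λ = (2 - 8)/(8 - 11) ≡ 7/10 mod 13. 10⁻¹ ≡ 4 (mod 13), so λ ≡ 2.
  x = λ² - 11 - 8 = 4 - 19 ≡ 11; y = λ·(11 - 11) - 8 ≡ 5. → (11, 5)
4P: (11, 5) + (8, 2). λ = (2 - 5)/(8 - 11) ≡ 10/10 mod 13. 10⁻¹ ≡ 4 (mod 13) since 10·4 = 40 ≡ 1, so λ ≡ 1.
  x = λ² - 11 - 8 = 1 - 19 ≡ 8; y = λ·(11 - 8) - 5 ≡ 11. → (8, 11)
4P = (8, 11).
Finally 4P + Q:
(8, 11) + (1, 9). λ = (9 - 11)/(1 - 8) ≡ 11/6 mod 13. 6⁻¹ ≡ 11 (mod 13) since 6·11 = 66 ≡ 1, so λ ≡ 4.
  x = λ² - 8 - 1 = 16 - 9 ≡ 7; y = λ·(8 - 7) - 11 ≡ 6. → (7, 6)

(7, 6)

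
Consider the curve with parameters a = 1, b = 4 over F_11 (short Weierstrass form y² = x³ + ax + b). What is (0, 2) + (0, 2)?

(9, 4)

tangent at (0, 2): λ = (3·0² + 1)/(2·2) ≡ 1/4. 4⁻¹ ≡ 3 (mod 11) since 4·3 = 12 ≡ 1, so λ ≡ 1·3 ≡ 3.
  x = λ² - 0 - 0 = 9 - 0 ≡ 9; y = λ·(0 - 9) - 2 ≡ 4. → (9, 4)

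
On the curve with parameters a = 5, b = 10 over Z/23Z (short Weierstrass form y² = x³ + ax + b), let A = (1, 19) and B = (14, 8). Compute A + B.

(1, 19) + (14, 8). λ = (8 - 19)/(14 - 1) ≡ 12/13 mod 23. 13⁻¹ ≡ 16 (mod 23), so λ ≡ 8.
  x = λ² - 1 - 14 = 64 - 15 ≡ 3; y = λ·(1 - 3) - 19 ≡ 11. → (3, 11)

(3, 11)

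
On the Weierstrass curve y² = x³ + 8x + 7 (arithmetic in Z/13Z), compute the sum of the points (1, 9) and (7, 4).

(1, 4)

(1, 9) + (7, 4). λ = (4 - 9)/(7 - 1) ≡ 8/6 mod 13. 6⁻¹ ≡ 11 (mod 13), so λ ≡ 10.
  x = λ² - 1 - 7 = 100 - 8 ≡ 1; y = λ·(1 - 1) - 9 ≡ 4. → (1, 4)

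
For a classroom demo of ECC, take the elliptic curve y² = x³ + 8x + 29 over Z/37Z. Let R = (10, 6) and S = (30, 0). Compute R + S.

(10, 6) + (30, 0). λ = (0 - 6)/(30 - 10) ≡ 31/20 mod 37. 20⁻¹ ≡ 13 (mod 37) since 20·13 = 260 ≡ 1, so λ ≡ 33.
  x = λ² - 10 - 30 = 1089 - 40 ≡ 13; y = λ·(10 - 13) - 6 ≡ 6. → (13, 6)

(13, 6)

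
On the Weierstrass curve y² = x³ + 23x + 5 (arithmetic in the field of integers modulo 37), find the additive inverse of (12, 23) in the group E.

(12, 14)

-(12, 23) = (12, -23 mod 37) = (12, 14).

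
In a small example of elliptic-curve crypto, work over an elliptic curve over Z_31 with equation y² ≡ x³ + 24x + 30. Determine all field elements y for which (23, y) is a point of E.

15, 16

x³ + 24x + 30 = 12749 ≡ 8 (mod 31).
Square roots of 8 mod 31: 15 and 16 (since 15² = 225 ≡ 8).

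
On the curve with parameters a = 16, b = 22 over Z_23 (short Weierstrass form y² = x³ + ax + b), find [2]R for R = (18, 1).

(16, 21)

tangent at (18, 1): λ = (3·18² + 16)/(2·1) ≡ 22/2. 2⁻¹ ≡ 12 (mod 23) since 2·12 = 24 ≡ 1, so λ ≡ 22·12 ≡ 11.
  x = λ² - 18 - 18 = 121 - 36 ≡ 16; y = λ·(18 - 16) - 1 ≡ 21. → (16, 21)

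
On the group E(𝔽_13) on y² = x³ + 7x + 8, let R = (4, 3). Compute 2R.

(2, 11)

tangent at (4, 3): λ = (3·4² + 7)/(2·3) ≡ 3/6. 6⁻¹ ≡ 11 (mod 13), so λ ≡ 3·11 ≡ 7.
  x = λ² - 4 - 4 = 49 - 8 ≡ 2; y = λ·(4 - 2) - 3 ≡ 11. → (2, 11)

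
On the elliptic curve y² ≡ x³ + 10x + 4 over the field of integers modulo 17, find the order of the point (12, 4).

2P: tangent at (12, 4): λ = (3·12² + 10)/(2·4) ≡ 0/8. 8⁻¹ ≡ 15 (mod 17) since 8·15 = 120 ≡ 1, so λ ≡ 0·15 ≡ 0.
  x = λ² - 12 - 12 = 0 - 24 ≡ 10; y = λ·(12 - 10) - 4 ≡ 13. → (10, 13)
3P: (10, 13) + (12, 4). λ = (4 - 13)/(12 - 10) ≡ 8/2 mod 17. 2⁻¹ ≡ 9 (mod 17), so λ ≡ 4.
  x = λ² - 10 - 12 = 16 - 22 ≡ 11; y = λ·(10 - 11) - 13 ≡ 0. → (11, 0)
4P: (11, 0) + (12, 4). λ = (4 - 0)/(12 - 11) ≡ 4/1 mod 17. 1⁻¹ ≡ 1 (mod 17), so λ ≡ 4.
  x = λ² - 11 - 12 = 16 - 23 ≡ 10; y = λ·(11 - 10) - 0 ≡ 4. → (10, 4)
5P: (10, 4) + (12, 4). λ = (4 - 4)/(12 - 10) ≡ 0/2 mod 17. 2⁻¹ ≡ 9 (mod 17), so λ ≡ 0.
  x = λ² - 10 - 12 = 0 - 22 ≡ 12; y = λ·(10 - 12) - 4 ≡ 13. → (12, 13)
6P: (12, 13) + (12, 4): same x and y₁ ≡ -y₂, so the sum is 𝒪.
6P = 𝒪, so the order is 6.

6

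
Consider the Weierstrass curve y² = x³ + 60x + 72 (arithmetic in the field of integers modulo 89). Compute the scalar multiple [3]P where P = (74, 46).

(26, 42)

Repeated addition: build up to 3P.
2P: tangent at (74, 46): λ = (3·74² + 60)/(2·46) ≡ 23/3. 3⁻¹ ≡ 30 (mod 89) since 3·30 = 90 ≡ 1, so λ ≡ 23·30 ≡ 67.
  x = λ² - 74 - 74 = 4489 - 148 ≡ 69; y = λ·(74 - 69) - 46 ≡ 22. → (69, 22)
3P: (69, 22) + (74, 46). λ = (46 - 22)/(74 - 69) ≡ 24/5 mod 89. 5⁻¹ ≡ 18 (mod 89), so λ ≡ 76.
  x = λ² - 69 - 74 = 5776 - 143 ≡ 26; y = λ·(69 - 26) - 22 ≡ 42. → (26, 42)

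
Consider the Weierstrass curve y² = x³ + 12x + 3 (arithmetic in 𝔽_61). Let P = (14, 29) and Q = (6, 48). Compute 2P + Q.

(33, 38)

First 2P:
Repeated addition: build up to 2P.
2P: tangent at (14, 29): λ = (3·14² + 12)/(2·29) ≡ 51/58. 58⁻¹ ≡ 20 (mod 61), so λ ≡ 51·20 ≡ 44.
  x = λ² - 14 - 14 = 1936 - 28 ≡ 17; y = λ·(14 - 17) - 29 ≡ 22. → (17, 22)
2P = (17, 22).
Finally 2P + Q:
(17, 22) + (6, 48). λ = (48 - 22)/(6 - 17) ≡ 26/50 mod 61. 50⁻¹ ≡ 11 (mod 61) since 50·11 = 550 ≡ 1, so λ ≡ 42.
  x = λ² - 17 - 6 = 1764 - 23 ≡ 33; y = λ·(17 - 33) - 22 ≡ 38. → (33, 38)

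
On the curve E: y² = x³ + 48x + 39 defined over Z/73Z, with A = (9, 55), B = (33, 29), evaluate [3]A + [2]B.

First 3A:
Repeated addition: build up to 3A.
2A: tangent at (9, 55): λ = (3·9² + 48)/(2·55) ≡ 72/37. 37⁻¹ ≡ 2 (mod 73) since 37·2 = 74 ≡ 1, so λ ≡ 72·2 ≡ 71.
  x = λ² - 9 - 9 = 5041 - 18 ≡ 59; y = λ·(9 - 59) - 55 ≡ 45. → (59, 45)
3A: (59, 45) + (9, 55). λ = (55 - 45)/(9 - 59) ≡ 10/23 mod 73. 23⁻¹ ≡ 54 (mod 73), so λ ≡ 29.
  x = λ² - 59 - 9 = 841 - 68 ≡ 43; y = λ·(59 - 43) - 45 ≡ 54. → (43, 54)
3A = (43, 54).
Next 2B:
Repeated addition: build up to 2B.
2B: tangent at (33, 29): λ = (3·33² + 48)/(2·29) ≡ 30/58. 58⁻¹ ≡ 34 (mod 73) since 58·34 = 1972 ≡ 1, so λ ≡ 30·34 ≡ 71.
  x = λ² - 33 - 33 = 5041 - 66 ≡ 11; y = λ·(33 - 11) - 29 ≡ 0. → (11, 0)
2B = (11, 0).
Finally 3A + 2B:
(43, 54) + (11, 0). λ = (0 - 54)/(11 - 43) ≡ 19/41 mod 73. 41⁻¹ ≡ 57 (mod 73), so λ ≡ 61.
  x = λ² - 43 - 11 = 3721 - 54 ≡ 17; y = λ·(43 - 17) - 54 ≡ 72. → (17, 72)

(17, 72)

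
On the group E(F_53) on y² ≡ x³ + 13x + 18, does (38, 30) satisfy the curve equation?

yes

y² = 30² ≡ 52; x³ + 13x + 18 = 55384 ≡ 52 (mod 53). 52 = 52.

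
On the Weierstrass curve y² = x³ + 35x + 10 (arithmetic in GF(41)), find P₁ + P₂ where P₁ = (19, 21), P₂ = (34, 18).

(11, 2)

(19, 21) + (34, 18). λ = (18 - 21)/(34 - 19) ≡ 38/15 mod 41. 15⁻¹ ≡ 11 (mod 41) since 15·11 = 165 ≡ 1, so λ ≡ 8.
  x = λ² - 19 - 34 = 64 - 53 ≡ 11; y = λ·(19 - 11) - 21 ≡ 2. → (11, 2)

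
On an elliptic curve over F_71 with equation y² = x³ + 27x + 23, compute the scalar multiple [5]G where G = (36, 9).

Repeated addition: build up to 5G.
2G: tangent at (36, 9): λ = (3·36² + 27)/(2·9) ≡ 10/18. 18⁻¹ ≡ 4 (mod 71) since 18·4 = 72 ≡ 1, so λ ≡ 10·4 ≡ 40.
  x = λ² - 36 - 36 = 1600 - 72 ≡ 37; y = λ·(36 - 37) - 9 ≡ 22. → (37, 22)
3G: (37, 22) + (36, 9). λ = (9 - 22)/(36 - 37) ≡ 58/70 mod 71. 70⁻¹ ≡ 70 (mod 71), so λ ≡ 13.
  x = λ² - 37 - 36 = 169 - 73 ≡ 25; y = λ·(37 - 25) - 22 ≡ 63. → (25, 63)
4G: (25, 63) + (36, 9). λ = (9 - 63)/(36 - 25) ≡ 17/11 mod 71. 11⁻¹ ≡ 13 (mod 71), so λ ≡ 8.
  x = λ² - 25 - 36 = 64 - 61 ≡ 3; y = λ·(25 - 3) - 63 ≡ 42. → (3, 42)
5G: (3, 42) + (36, 9). λ = (9 - 42)/(36 - 3) ≡ 38/33 mod 71. 33⁻¹ ≡ 28 (mod 71), so λ ≡ 70.
  x = λ² - 3 - 36 = 4900 - 39 ≡ 33; y = λ·(3 - 33) - 42 ≡ 59. → (33, 59)

(33, 59)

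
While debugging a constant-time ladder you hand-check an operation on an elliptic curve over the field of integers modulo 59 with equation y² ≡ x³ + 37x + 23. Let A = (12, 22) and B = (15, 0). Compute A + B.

(12, 22) + (15, 0). λ = (0 - 22)/(15 - 12) ≡ 37/3 mod 59. 3⁻¹ ≡ 20 (mod 59) since 3·20 = 60 ≡ 1, so λ ≡ 32.
  x = λ² - 12 - 15 = 1024 - 27 ≡ 53; y = λ·(12 - 53) - 22 ≡ 23. → (53, 23)

(53, 23)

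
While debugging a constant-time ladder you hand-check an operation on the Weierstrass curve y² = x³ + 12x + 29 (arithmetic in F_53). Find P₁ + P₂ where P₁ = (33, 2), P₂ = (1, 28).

(12, 24)

(33, 2) + (1, 28). λ = (28 - 2)/(1 - 33) ≡ 26/21 mod 53. 21⁻¹ ≡ 48 (mod 53), so λ ≡ 29.
  x = λ² - 33 - 1 = 841 - 34 ≡ 12; y = λ·(33 - 12) - 2 ≡ 24. → (12, 24)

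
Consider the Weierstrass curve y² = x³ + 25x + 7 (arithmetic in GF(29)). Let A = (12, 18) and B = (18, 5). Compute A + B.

(12, 18) + (18, 5). λ = (5 - 18)/(18 - 12) ≡ 16/6 mod 29. 6⁻¹ ≡ 5 (mod 29), so λ ≡ 22.
  x = λ² - 12 - 18 = 484 - 30 ≡ 19; y = λ·(12 - 19) - 18 ≡ 2. → (19, 2)

(19, 2)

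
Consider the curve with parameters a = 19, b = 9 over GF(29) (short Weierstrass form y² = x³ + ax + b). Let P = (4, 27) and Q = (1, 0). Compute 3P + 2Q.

First 3P:
Repeated addition: build up to 3P.
2P: tangent at (4, 27): λ = (3·4² + 19)/(2·27) ≡ 9/25. 25⁻¹ ≡ 7 (mod 29), so λ ≡ 9·7 ≡ 5.
  x = λ² - 4 - 4 = 25 - 8 ≡ 17; y = λ·(4 - 17) - 27 ≡ 24. → (17, 24)
3P: (17, 24) + (4, 27). λ = (27 - 24)/(4 - 17) ≡ 3/16 mod 29. 16⁻¹ ≡ 20 (mod 29), so λ ≡ 2.
  x = λ² - 17 - 4 = 4 - 21 ≡ 12; y = λ·(17 - 12) - 24 ≡ 15. → (12, 15)
3P = (12, 15).
Next 2Q:
Repeated addition: build up to 2Q.
2Q: (1, 0) + (1, 0): same x and y₁ ≡ -y₂, so the sum is 𝒪.
2Q = 𝒪.
Finally 3P + 2Q:
(12, 15) + 𝒪 = (12, 15) (identity).

(12, 15)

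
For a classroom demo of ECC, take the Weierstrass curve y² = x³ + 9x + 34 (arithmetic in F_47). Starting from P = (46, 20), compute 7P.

(46, 20)

Repeated addition: build up to 7P.
2P: tangent at (46, 20): λ = (3·46² + 9)/(2·20) ≡ 12/40. 40⁻¹ ≡ 20 (mod 47), so λ ≡ 12·20 ≡ 5.
  x = λ² - 46 - 46 = 25 - 92 ≡ 27; y = λ·(46 - 27) - 20 ≡ 28. → (27, 28)
3P: (27, 28) + (46, 20). λ = (20 - 28)/(46 - 27) ≡ 39/19 mod 47. 19⁻¹ ≡ 5 (mod 47) since 19·5 = 95 ≡ 1, so λ ≡ 7.
  x = λ² - 27 - 46 = 49 - 73 ≡ 23; y = λ·(27 - 23) - 28 ≡ 0. → (23, 0)
4P: (23, 0) + (46, 20). λ = (20 - 0)/(46 - 23) ≡ 20/23 mod 47. 23⁻¹ ≡ 45 (mod 47) since 23·45 = 1035 ≡ 1, so λ ≡ 7.
  x = λ² - 23 - 46 = 49 - 69 ≡ 27; y = λ·(23 - 27) - 0 ≡ 19. → (27, 19)
5P: (27, 19) + (46, 20). λ = (20 - 19)/(46 - 27) ≡ 1/19 mod 47. 19⁻¹ ≡ 5 (mod 47) since 19·5 = 95 ≡ 1, so λ ≡ 5.
  x = λ² - 27 - 46 = 25 - 73 ≡ 46; y = λ·(27 - 46) - 19 ≡ 27. → (46, 27)
6P: (46, 27) + (46, 20): same x and y₁ ≡ -y₂, so the sum is O.
7P: O + (46, 20) = (46, 20) (identity).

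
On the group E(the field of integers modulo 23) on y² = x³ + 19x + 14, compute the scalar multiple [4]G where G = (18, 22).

Double-and-add on 4 = (100)₂. Start with G = (18, 22) for the leading 1-bit.
double: tangent at (18, 22): λ = (3·18² + 19)/(2·22) ≡ 2/21. 21⁻¹ ≡ 11 (mod 23), so λ ≡ 2·11 ≡ 22.
  x = λ² - 18 - 18 = 484 - 36 ≡ 11; y = λ·(18 - 11) - 22 ≡ 17. → (11, 17)
double: tangent at (11, 17): λ = (3·11² + 19)/(2·17) ≡ 14/11. 11⁻¹ ≡ 21 (mod 23), so λ ≡ 14·21 ≡ 18.
  x = λ² - 11 - 11 = 324 - 22 ≡ 3; y = λ·(11 - 3) - 17 ≡ 12. → (3, 12)

(3, 12)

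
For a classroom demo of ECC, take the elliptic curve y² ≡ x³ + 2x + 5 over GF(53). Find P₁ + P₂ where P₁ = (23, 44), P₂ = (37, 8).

(18, 34)

(23, 44) + (37, 8). λ = (8 - 44)/(37 - 23) ≡ 17/14 mod 53. 14⁻¹ ≡ 19 (mod 53), so λ ≡ 5.
  x = λ² - 23 - 37 = 25 - 60 ≡ 18; y = λ·(23 - 18) - 44 ≡ 34. → (18, 34)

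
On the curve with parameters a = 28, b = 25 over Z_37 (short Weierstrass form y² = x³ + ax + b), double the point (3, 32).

(15, 34)

tangent at (3, 32): λ = (3·3² + 28)/(2·32) ≡ 18/27. 27⁻¹ ≡ 11 (mod 37) since 27·11 = 297 ≡ 1, so λ ≡ 18·11 ≡ 13.
  x = λ² - 3 - 3 = 169 - 6 ≡ 15; y = λ·(3 - 15) - 32 ≡ 34. → (15, 34)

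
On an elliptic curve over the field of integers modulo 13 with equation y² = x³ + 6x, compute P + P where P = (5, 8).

tangent at (5, 8): λ = (3·5² + 6)/(2·8) ≡ 3/3. 3⁻¹ ≡ 9 (mod 13), so λ ≡ 3·9 ≡ 1.
  x = λ² - 5 - 5 = 1 - 10 ≡ 4; y = λ·(5 - 4) - 8 ≡ 6. → (4, 6)

(4, 6)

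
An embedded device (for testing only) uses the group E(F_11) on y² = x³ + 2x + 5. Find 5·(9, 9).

Write P = (9, 9).
Repeated addition: build up to 5P.
2P: tangent at (9, 9): λ = (3·9² + 2)/(2·9) ≡ 3/7. 7⁻¹ ≡ 8 (mod 11) since 7·8 = 56 ≡ 1, so λ ≡ 3·8 ≡ 2.
  x = λ² - 9 - 9 = 4 - 18 ≡ 8; y = λ·(9 - 8) - 9 ≡ 4. → (8, 4)
3P: (8, 4) + (9, 9). λ = (9 - 4)/(9 - 8) ≡ 5/1 mod 11. 1⁻¹ ≡ 1 (mod 11), so λ ≡ 5.
  x = λ² - 8 - 9 = 25 - 17 ≡ 8; y = λ·(8 - 8) - 4 ≡ 7. → (8, 7)
4P: (8, 7) + (9, 9). λ = (9 - 7)/(9 - 8) ≡ 2/1 mod 11. 1⁻¹ ≡ 1 (mod 11), so λ ≡ 2.
  x = λ² - 8 - 9 = 4 - 17 ≡ 9; y = λ·(8 - 9) - 7 ≡ 2. → (9, 2)
5P: (9, 2) + (9, 9): same x and y₁ ≡ -y₂, so the sum is O.

O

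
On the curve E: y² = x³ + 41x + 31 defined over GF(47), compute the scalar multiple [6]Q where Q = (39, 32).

(14, 23)

Double-and-add on 6 = (110)₂. Start with Q = (39, 32) for the leading 1-bit.
double: tangent at (39, 32): λ = (3·39² + 41)/(2·32) ≡ 45/17. 17⁻¹ ≡ 36 (mod 47) since 17·36 = 612 ≡ 1, so λ ≡ 45·36 ≡ 22.
  x = λ² - 39 - 39 = 484 - 78 ≡ 30; y = λ·(39 - 30) - 32 ≡ 25. → (30, 25)
add Q: (30, 25) + (39, 32). λ = (32 - 25)/(39 - 30) ≡ 7/9 mod 47. 9⁻¹ ≡ 21 (mod 47), so λ ≡ 6.
  x = λ² - 30 - 39 = 36 - 69 ≡ 14; y = λ·(30 - 14) - 25 ≡ 24. → (14, 24)
double: tangent at (14, 24): λ = (3·14² + 41)/(2·24) ≡ 18/1. 1⁻¹ ≡ 1 (mod 47) since 1·1 = 1 ≡ 1, so λ ≡ 18·1 ≡ 18.
  x = λ² - 14 - 14 = 324 - 28 ≡ 14; y = λ·(14 - 14) - 24 ≡ 23. → (14, 23)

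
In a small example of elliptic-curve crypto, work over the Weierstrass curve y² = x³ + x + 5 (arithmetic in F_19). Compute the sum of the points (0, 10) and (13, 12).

(4, 4)

(0, 10) + (13, 12). λ = (12 - 10)/(13 - 0) ≡ 2/13 mod 19. 13⁻¹ ≡ 3 (mod 19), so λ ≡ 6.
  x = λ² - 0 - 13 = 36 - 13 ≡ 4; y = λ·(0 - 4) - 10 ≡ 4. → (4, 4)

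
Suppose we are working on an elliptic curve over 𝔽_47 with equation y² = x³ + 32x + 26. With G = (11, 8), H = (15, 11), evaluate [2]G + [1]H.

(2, 2)

First 2G:
Repeated addition: build up to 2G.
2G: tangent at (11, 8): λ = (3·11² + 32)/(2·8) ≡ 19/16. 16⁻¹ ≡ 3 (mod 47), so λ ≡ 19·3 ≡ 10.
  x = λ² - 11 - 11 = 100 - 22 ≡ 31; y = λ·(11 - 31) - 8 ≡ 27. → (31, 27)
2G = (31, 27).
Finally 2G + H:
(31, 27) + (15, 11). λ = (11 - 27)/(15 - 31) ≡ 31/31 mod 47. 31⁻¹ ≡ 44 (mod 47), so λ ≡ 1.
  x = λ² - 31 - 15 = 1 - 46 ≡ 2; y = λ·(31 - 2) - 27 ≡ 2. → (2, 2)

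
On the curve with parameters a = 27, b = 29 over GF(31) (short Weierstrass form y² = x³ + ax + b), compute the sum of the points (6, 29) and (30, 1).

(11, 13)

(6, 29) + (30, 1). λ = (1 - 29)/(30 - 6) ≡ 3/24 mod 31. 24⁻¹ ≡ 22 (mod 31), so λ ≡ 4.
  x = λ² - 6 - 30 = 16 - 36 ≡ 11; y = λ·(6 - 11) - 29 ≡ 13. → (11, 13)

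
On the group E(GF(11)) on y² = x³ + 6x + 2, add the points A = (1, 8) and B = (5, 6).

(1, 8) + (5, 6). λ = (6 - 8)/(5 - 1) ≡ 9/4 mod 11. 4⁻¹ ≡ 3 (mod 11), so λ ≡ 5.
  x = λ² - 1 - 5 = 25 - 6 ≡ 8; y = λ·(1 - 8) - 8 ≡ 1. → (8, 1)

(8, 1)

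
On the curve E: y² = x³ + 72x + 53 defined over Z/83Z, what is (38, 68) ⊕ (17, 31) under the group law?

(20, 23)

(38, 68) + (17, 31). λ = (31 - 68)/(17 - 38) ≡ 46/62 mod 83. 62⁻¹ ≡ 79 (mod 83) since 62·79 = 4898 ≡ 1, so λ ≡ 65.
  x = λ² - 38 - 17 = 4225 - 55 ≡ 20; y = λ·(38 - 20) - 68 ≡ 23. → (20, 23)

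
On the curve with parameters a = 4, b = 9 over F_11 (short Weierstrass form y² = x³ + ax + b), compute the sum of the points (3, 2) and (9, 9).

(8, 5)

(3, 2) + (9, 9). λ = (9 - 2)/(9 - 3) ≡ 7/6 mod 11. 6⁻¹ ≡ 2 (mod 11) since 6·2 = 12 ≡ 1, so λ ≡ 3.
  x = λ² - 3 - 9 = 9 - 12 ≡ 8; y = λ·(3 - 8) - 2 ≡ 5. → (8, 5)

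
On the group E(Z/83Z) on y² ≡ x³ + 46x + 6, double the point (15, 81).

(33, 51)

tangent at (15, 81): λ = (3·15² + 46)/(2·81) ≡ 57/79. 79⁻¹ ≡ 62 (mod 83), so λ ≡ 57·62 ≡ 48.
  x = λ² - 15 - 15 = 2304 - 30 ≡ 33; y = λ·(15 - 33) - 81 ≡ 51. → (33, 51)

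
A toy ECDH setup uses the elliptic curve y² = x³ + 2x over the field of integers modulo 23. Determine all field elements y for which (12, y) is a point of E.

x³ + 2x + 0 = 1752 ≡ 4 (mod 23).
Square roots of 4 mod 23: 2 and 21 (since 2² = 4 ≡ 4).

2, 21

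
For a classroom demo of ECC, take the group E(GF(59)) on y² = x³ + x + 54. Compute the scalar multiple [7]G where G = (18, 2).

Repeated addition: build up to 7G.
2G: tangent at (18, 2): λ = (3·18² + 1)/(2·2) ≡ 29/4. 4⁻¹ ≡ 15 (mod 59), so λ ≡ 29·15 ≡ 22.
  x = λ² - 18 - 18 = 484 - 36 ≡ 35; y = λ·(18 - 35) - 2 ≡ 37. → (35, 37)
3G: (35, 37) + (18, 2). λ = (2 - 37)/(18 - 35) ≡ 24/42 mod 59. 42⁻¹ ≡ 52 (mod 59) since 42·52 = 2184 ≡ 1, so λ ≡ 9.
  x = λ² - 35 - 18 = 81 - 53 ≡ 28; y = λ·(35 - 28) - 37 ≡ 26. → (28, 26)
4G: (28, 26) + (18, 2). λ = (2 - 26)/(18 - 28) ≡ 35/49 mod 59. 49⁻¹ ≡ 53 (mod 59) since 49·53 = 2597 ≡ 1, so λ ≡ 26.
  x = λ² - 28 - 18 = 676 - 46 ≡ 40; y = λ·(28 - 40) - 26 ≡ 16. → (40, 16)
5G: (40, 16) + (18, 2). λ = (2 - 16)/(18 - 40) ≡ 45/37 mod 59. 37⁻¹ ≡ 8 (mod 59) since 37·8 = 296 ≡ 1, so λ ≡ 6.
  x = λ² - 40 - 18 = 36 - 58 ≡ 37; y = λ·(40 - 37) - 16 ≡ 2. → (37, 2)
6G: (37, 2) + (18, 2). λ = (2 - 2)/(18 - 37) ≡ 0/40 mod 59. 40⁻¹ ≡ 31 (mod 59), so λ ≡ 0.
  x = λ² - 37 - 18 = 0 - 55 ≡ 4; y = λ·(37 - 4) - 2 ≡ 57. → (4, 57)
7G: (4, 57) + (18, 2). λ = (2 - 57)/(18 - 4) ≡ 4/14 mod 59. 14⁻¹ ≡ 38 (mod 59), so λ ≡ 34.
  x = λ² - 4 - 18 = 1156 - 22 ≡ 13; y = λ·(4 - 13) - 57 ≡ 50. → (13, 50)

(13, 50)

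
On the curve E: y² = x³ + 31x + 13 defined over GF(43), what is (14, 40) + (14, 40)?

tangent at (14, 40): λ = (3·14² + 31)/(2·40) ≡ 17/37. 37⁻¹ ≡ 7 (mod 43) since 37·7 = 259 ≡ 1, so λ ≡ 17·7 ≡ 33.
  x = λ² - 14 - 14 = 1089 - 28 ≡ 29; y = λ·(14 - 29) - 40 ≡ 24. → (29, 24)

(29, 24)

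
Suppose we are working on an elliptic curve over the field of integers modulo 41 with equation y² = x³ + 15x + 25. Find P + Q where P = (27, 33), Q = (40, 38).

(20, 17)

(27, 33) + (40, 38). λ = (38 - 33)/(40 - 27) ≡ 5/13 mod 41. 13⁻¹ ≡ 19 (mod 41), so λ ≡ 13.
  x = λ² - 27 - 40 = 169 - 67 ≡ 20; y = λ·(27 - 20) - 33 ≡ 17. → (20, 17)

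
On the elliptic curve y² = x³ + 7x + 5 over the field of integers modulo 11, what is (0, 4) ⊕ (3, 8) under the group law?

(0, 7)

(0, 4) + (3, 8). λ = (8 - 4)/(3 - 0) ≡ 4/3 mod 11. 3⁻¹ ≡ 4 (mod 11) since 3·4 = 12 ≡ 1, so λ ≡ 5.
  x = λ² - 0 - 3 = 25 - 3 ≡ 0; y = λ·(0 - 0) - 4 ≡ 7. → (0, 7)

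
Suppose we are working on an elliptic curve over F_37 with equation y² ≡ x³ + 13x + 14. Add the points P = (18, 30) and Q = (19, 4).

(10, 21)

(18, 30) + (19, 4). λ = (4 - 30)/(19 - 18) ≡ 11/1 mod 37. 1⁻¹ ≡ 1 (mod 37) since 1·1 = 1 ≡ 1, so λ ≡ 11.
  x = λ² - 18 - 19 = 121 - 37 ≡ 10; y = λ·(18 - 10) - 30 ≡ 21. → (10, 21)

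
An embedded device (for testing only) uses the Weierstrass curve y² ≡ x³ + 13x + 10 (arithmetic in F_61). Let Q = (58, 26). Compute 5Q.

(60, 22)

Repeated addition: build up to 5Q.
2Q: tangent at (58, 26): λ = (3·58² + 13)/(2·26) ≡ 40/52. 52⁻¹ ≡ 27 (mod 61) since 52·27 = 1404 ≡ 1, so λ ≡ 40·27 ≡ 43.
  x = λ² - 58 - 58 = 1849 - 116 ≡ 25; y = λ·(58 - 25) - 26 ≡ 51. → (25, 51)
3Q: (25, 51) + (58, 26). λ = (26 - 51)/(58 - 25) ≡ 36/33 mod 61. 33⁻¹ ≡ 37 (mod 61) since 33·37 = 1221 ≡ 1, so λ ≡ 51.
  x = λ² - 25 - 58 = 2601 - 83 ≡ 17; y = λ·(25 - 17) - 51 ≡ 52. → (17, 52)
4Q: (17, 52) + (58, 26). λ = (26 - 52)/(58 - 17) ≡ 35/41 mod 61. 41⁻¹ ≡ 3 (mod 61), so λ ≡ 44.
  x = λ² - 17 - 58 = 1936 - 75 ≡ 31; y = λ·(17 - 31) - 52 ≡ 3. → (31, 3)
5Q: (31, 3) + (58, 26). λ = (26 - 3)/(58 - 31) ≡ 23/27 mod 61. 27⁻¹ ≡ 52 (mod 61), so λ ≡ 37.
  x = λ² - 31 - 58 = 1369 - 89 ≡ 60; y = λ·(31 - 60) - 3 ≡ 22. → (60, 22)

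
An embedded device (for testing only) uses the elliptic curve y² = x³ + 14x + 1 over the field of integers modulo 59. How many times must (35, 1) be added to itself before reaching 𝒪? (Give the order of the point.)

2P: tangent at (35, 1): λ = (3·35² + 14)/(2·1) ≡ 31/2. 2⁻¹ ≡ 30 (mod 59) since 2·30 = 60 ≡ 1, so λ ≡ 31·30 ≡ 45.
  x = λ² - 35 - 35 = 2025 - 70 ≡ 8; y = λ·(35 - 8) - 1 ≡ 34. → (8, 34)
3P: (8, 34) + (35, 1). λ = (1 - 34)/(35 - 8) ≡ 26/27 mod 59. 27⁻¹ ≡ 35 (mod 59), so λ ≡ 25.
  x = λ² - 8 - 35 = 625 - 43 ≡ 51; y = λ·(8 - 51) - 34 ≡ 12. → (51, 12)
4P: (51, 12) + (35, 1). λ = (1 - 12)/(35 - 51) ≡ 48/43 mod 59. 43⁻¹ ≡ 11 (mod 59) since 43·11 = 473 ≡ 1, so λ ≡ 56.
  x = λ² - 51 - 35 = 3136 - 86 ≡ 41; y = λ·(51 - 41) - 12 ≡ 17. → (41, 17)
5P: (41, 17) + (35, 1). λ = (1 - 17)/(35 - 41) ≡ 43/53 mod 59. 53⁻¹ ≡ 49 (mod 59) since 53·49 = 2597 ≡ 1, so λ ≡ 42.
  x = λ² - 41 - 35 = 1764 - 76 ≡ 36; y = λ·(41 - 36) - 17 ≡ 16. → (36, 16)
6P: (36, 16) + (35, 1). λ = (1 - 16)/(35 - 36) ≡ 44/58 mod 59. 58⁻¹ ≡ 58 (mod 59) since 58·58 = 3364 ≡ 1, so λ ≡ 15.
  x = λ² - 36 - 35 = 225 - 71 ≡ 36; y = λ·(36 - 36) - 16 ≡ 43. → (36, 43)
7P: (36, 43) + (35, 1). λ = (1 - 43)/(35 - 36) ≡ 17/58 mod 59. 58⁻¹ ≡ 58 (mod 59), so λ ≡ 42.
  x = λ² - 36 - 35 = 1764 - 71 ≡ 41; y = λ·(36 - 41) - 43 ≡ 42. → (41, 42)
8P: (41, 42) + (35, 1). λ = (1 - 42)/(35 - 41) ≡ 18/53 mod 59. 53⁻¹ ≡ 49 (mod 59), so λ ≡ 56.
  x = λ² - 41 - 35 = 3136 - 76 ≡ 51; y = λ·(41 - 51) - 42 ≡ 47. → (51, 47)
9P: (51, 47) + (35, 1). λ = (1 - 47)/(35 - 51) ≡ 13/43 mod 59. 43⁻¹ ≡ 11 (mod 59), so λ ≡ 25.
  x = λ² - 51 - 35 = 625 - 86 ≡ 8; y = λ·(51 - 8) - 47 ≡ 25. → (8, 25)
10P: (8, 25) + (35, 1). λ = (1 - 25)/(35 - 8) ≡ 35/27 mod 59. 27⁻¹ ≡ 35 (mod 59), so λ ≡ 45.
  x = λ² - 8 - 35 = 2025 - 43 ≡ 35; y = λ·(8 - 35) - 25 ≡ 58. → (35, 58)
11P: (35, 58) + (35, 1): same x and y₁ ≡ -y₂, so the sum is 𝒪.
11P = 𝒪, so the order is 11.

11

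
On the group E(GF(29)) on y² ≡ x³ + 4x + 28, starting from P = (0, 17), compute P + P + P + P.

(24, 12)

Repeated addition: build up to 4P.
2P: tangent at (0, 17): λ = (3·0² + 4)/(2·17) ≡ 4/5. 5⁻¹ ≡ 6 (mod 29), so λ ≡ 4·6 ≡ 24.
  x = λ² - 0 - 0 = 576 - 0 ≡ 25; y = λ·(0 - 25) - 17 ≡ 21. → (25, 21)
3P: (25, 21) + (0, 17). λ = (17 - 21)/(0 - 25) ≡ 25/4 mod 29. 4⁻¹ ≡ 22 (mod 29) since 4·22 = 88 ≡ 1, so λ ≡ 28.
  x = λ² - 25 - 0 = 784 - 25 ≡ 5; y = λ·(25 - 5) - 21 ≡ 17. → (5, 17)
4P: (5, 17) + (0, 17). λ = (17 - 17)/(0 - 5) ≡ 0/24 mod 29. 24⁻¹ ≡ 23 (mod 29) since 24·23 = 552 ≡ 1, so λ ≡ 0.
  x = λ² - 5 - 0 = 0 - 5 ≡ 24; y = λ·(5 - 24) - 17 ≡ 12. → (24, 12)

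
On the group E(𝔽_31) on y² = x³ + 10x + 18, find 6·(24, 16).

Write G = (24, 16).
Double-and-add on 6 = (110)₂. Start with G = (24, 16) for the leading 1-bit.
double: tangent at (24, 16): λ = (3·24² + 10)/(2·16) ≡ 2/1. 1⁻¹ ≡ 1 (mod 31), so λ ≡ 2·1 ≡ 2.
  x = λ² - 24 - 24 = 4 - 48 ≡ 18; y = λ·(24 - 18) - 16 ≡ 27. → (18, 27)
add G: (18, 27) + (24, 16). λ = (16 - 27)/(24 - 18) ≡ 20/6 mod 31. 6⁻¹ ≡ 26 (mod 31), so λ ≡ 24.
  x = λ² - 18 - 24 = 576 - 42 ≡ 7; y = λ·(18 - 7) - 27 ≡ 20. → (7, 20)
double: tangent at (7, 20): λ = (3·7² + 10)/(2·20) ≡ 2/9. 9⁻¹ ≡ 7 (mod 31) since 9·7 = 63 ≡ 1, so λ ≡ 2·7 ≡ 14.
  x = λ² - 7 - 7 = 196 - 14 ≡ 27; y = λ·(7 - 27) - 20 ≡ 10. → (27, 10)

(27, 10)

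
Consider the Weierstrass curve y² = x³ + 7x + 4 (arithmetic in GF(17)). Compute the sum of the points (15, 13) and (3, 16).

(15, 4)

(15, 13) + (3, 16). λ = (16 - 13)/(3 - 15) ≡ 3/5 mod 17. 5⁻¹ ≡ 7 (mod 17), so λ ≡ 4.
  x = λ² - 15 - 3 = 16 - 18 ≡ 15; y = λ·(15 - 15) - 13 ≡ 4. → (15, 4)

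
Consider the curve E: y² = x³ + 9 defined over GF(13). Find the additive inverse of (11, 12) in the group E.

(11, 1)

-(11, 12) = (11, -12 mod 13) = (11, 1).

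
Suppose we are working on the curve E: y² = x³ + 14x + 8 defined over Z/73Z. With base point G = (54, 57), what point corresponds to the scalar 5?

(50, 32)

Double-and-add on 5 = (101)₂. Start with G = (54, 57) for the leading 1-bit.
double: tangent at (54, 57): λ = (3·54² + 14)/(2·57) ≡ 2/41. 41⁻¹ ≡ 57 (mod 73), so λ ≡ 2·57 ≡ 41.
  x = λ² - 54 - 54 = 1681 - 108 ≡ 40; y = λ·(54 - 40) - 57 ≡ 6. → (40, 6)
double: tangent at (40, 6): λ = (3·40² + 14)/(2·6) ≡ 69/12. 12⁻¹ ≡ 67 (mod 73), so λ ≡ 69·67 ≡ 24.
  x = λ² - 40 - 40 = 576 - 80 ≡ 58; y = λ·(40 - 58) - 6 ≡ 0. → (58, 0)
add G: (58, 0) + (54, 57). λ = (57 - 0)/(54 - 58) ≡ 57/69 mod 73. 69⁻¹ ≡ 18 (mod 73) since 69·18 = 1242 ≡ 1, so λ ≡ 4.
  x = λ² - 58 - 54 = 16 - 112 ≡ 50; y = λ·(58 - 50) - 0 ≡ 32. → (50, 32)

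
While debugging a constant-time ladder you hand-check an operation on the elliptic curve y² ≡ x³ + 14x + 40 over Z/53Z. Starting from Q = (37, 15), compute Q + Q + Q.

Repeated addition: build up to 3Q.
2Q: tangent at (37, 15): λ = (3·37² + 14)/(2·15) ≡ 40/30. 30⁻¹ ≡ 23 (mod 53), so λ ≡ 40·23 ≡ 19.
  x = λ² - 37 - 37 = 361 - 74 ≡ 22; y = λ·(37 - 22) - 15 ≡ 5. → (22, 5)
3Q: (22, 5) + (37, 15). λ = (15 - 5)/(37 - 22) ≡ 10/15 mod 53. 15⁻¹ ≡ 46 (mod 53) since 15·46 = 690 ≡ 1, so λ ≡ 36.
  x = λ² - 22 - 37 = 1296 - 59 ≡ 18; y = λ·(22 - 18) - 5 ≡ 33. → (18, 33)

(18, 33)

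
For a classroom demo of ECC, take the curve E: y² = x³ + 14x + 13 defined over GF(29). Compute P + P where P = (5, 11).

tangent at (5, 11): λ = (3·5² + 14)/(2·11) ≡ 2/22. 22⁻¹ ≡ 4 (mod 29), so λ ≡ 2·4 ≡ 8.
  x = λ² - 5 - 5 = 64 - 10 ≡ 25; y = λ·(5 - 25) - 11 ≡ 3. → (25, 3)

(25, 3)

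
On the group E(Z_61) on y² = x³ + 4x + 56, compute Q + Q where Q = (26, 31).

tangent at (26, 31): λ = (3·26² + 4)/(2·31) ≡ 19/1. 1⁻¹ ≡ 1 (mod 61), so λ ≡ 19·1 ≡ 19.
  x = λ² - 26 - 26 = 361 - 52 ≡ 4; y = λ·(26 - 4) - 31 ≡ 21. → (4, 21)

(4, 21)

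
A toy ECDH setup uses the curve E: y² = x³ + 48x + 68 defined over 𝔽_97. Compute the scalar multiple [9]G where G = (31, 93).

Double-and-add on 9 = (1001)₂. Start with G = (31, 93) for the leading 1-bit.
double: tangent at (31, 93): λ = (3·31² + 48)/(2·93) ≡ 21/89. 89⁻¹ ≡ 12 (mod 97), so λ ≡ 21·12 ≡ 58.
  x = λ² - 31 - 31 = 3364 - 62 ≡ 4; y = λ·(31 - 4) - 93 ≡ 18. → (4, 18)
double: tangent at (4, 18): λ = (3·4² + 48)/(2·18) ≡ 96/36. 36⁻¹ ≡ 62 (mod 97), so λ ≡ 96·62 ≡ 35.
  x = λ² - 4 - 4 = 1225 - 8 ≡ 53; y = λ·(4 - 53) - 18 ≡ 13. → (53, 13)
double: tangent at (53, 13): λ = (3·53² + 48)/(2·13) ≡ 36/26. 26⁻¹ ≡ 56 (mod 97) since 26·56 = 1456 ≡ 1, so λ ≡ 36·56 ≡ 76.
  x = λ² - 53 - 53 = 5776 - 106 ≡ 44; y = λ·(53 - 44) - 13 ≡ 89. → (44, 89)
add G: (44, 89) + (31, 93). λ = (93 - 89)/(31 - 44) ≡ 4/84 mod 97. 84⁻¹ ≡ 82 (mod 97), so λ ≡ 37.
  x = λ² - 44 - 31 = 1369 - 75 ≡ 33; y = λ·(44 - 33) - 89 ≡ 27. → (33, 27)

(33, 27)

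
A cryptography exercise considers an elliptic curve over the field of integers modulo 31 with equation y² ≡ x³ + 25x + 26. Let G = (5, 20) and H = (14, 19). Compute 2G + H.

(14, 12)

First 2G:
Repeated addition: build up to 2G.
2G: tangent at (5, 20): λ = (3·5² + 25)/(2·20) ≡ 7/9. 9⁻¹ ≡ 7 (mod 31), so λ ≡ 7·7 ≡ 18.
  x = λ² - 5 - 5 = 324 - 10 ≡ 4; y = λ·(5 - 4) - 20 ≡ 29. → (4, 29)
2G = (4, 29).
Finally 2G + H:
(4, 29) + (14, 19). λ = (19 - 29)/(14 - 4) ≡ 21/10 mod 31. 10⁻¹ ≡ 28 (mod 31), so λ ≡ 30.
  x = λ² - 4 - 14 = 900 - 18 ≡ 14; y = λ·(4 - 14) - 29 ≡ 12. → (14, 12)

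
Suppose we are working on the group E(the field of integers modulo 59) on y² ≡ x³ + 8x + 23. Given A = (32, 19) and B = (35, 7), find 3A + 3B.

(17, 36)

First 3A:
Repeated addition: build up to 3A.
2A: tangent at (32, 19): λ = (3·32² + 8)/(2·19) ≡ 12/38. 38⁻¹ ≡ 14 (mod 59), so λ ≡ 12·14 ≡ 50.
  x = λ² - 32 - 32 = 2500 - 64 ≡ 17; y = λ·(32 - 17) - 19 ≡ 23. → (17, 23)
3A: (17, 23) + (32, 19). λ = (19 - 23)/(32 - 17) ≡ 55/15 mod 59. 15⁻¹ ≡ 4 (mod 59), so λ ≡ 43.
  x = λ² - 17 - 32 = 1849 - 49 ≡ 30; y = λ·(17 - 30) - 23 ≡ 8. → (30, 8)
3A = (30, 8).
Next 3B:
Repeated addition: build up to 3B.
2B: tangent at (35, 7): λ = (3·35² + 8)/(2·7) ≡ 25/14. 14⁻¹ ≡ 38 (mod 59), so λ ≡ 25·38 ≡ 6.
  x = λ² - 35 - 35 = 36 - 70 ≡ 25; y = λ·(35 - 25) - 7 ≡ 53. → (25, 53)
3B: (25, 53) + (35, 7). λ = (7 - 53)/(35 - 25) ≡ 13/10 mod 59. 10⁻¹ ≡ 6 (mod 59), so λ ≡ 19.
  x = λ² - 25 - 35 = 361 - 60 ≡ 6; y = λ·(25 - 6) - 53 ≡ 13. → (6, 13)
3B = (6, 13).
Finally 3A + 3B:
(30, 8) + (6, 13). λ = (13 - 8)/(6 - 30) ≡ 5/35 mod 59. 35⁻¹ ≡ 27 (mod 59) since 35·27 = 945 ≡ 1, so λ ≡ 17.
  x = λ² - 30 - 6 = 289 - 36 ≡ 17; y = λ·(30 - 17) - 8 ≡ 36. → (17, 36)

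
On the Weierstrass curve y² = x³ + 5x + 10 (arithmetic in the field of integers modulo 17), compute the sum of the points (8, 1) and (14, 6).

(8, 1) + (14, 6). λ = (6 - 1)/(14 - 8) ≡ 5/6 mod 17. 6⁻¹ ≡ 3 (mod 17) since 6·3 = 18 ≡ 1, so λ ≡ 15.
  x = λ² - 8 - 14 = 225 - 22 ≡ 16; y = λ·(8 - 16) - 1 ≡ 15. → (16, 15)

(16, 15)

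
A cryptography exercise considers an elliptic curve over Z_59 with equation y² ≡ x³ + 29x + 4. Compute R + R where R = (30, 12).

(4, 19)

tangent at (30, 12): λ = (3·30² + 29)/(2·12) ≡ 15/24. 24⁻¹ ≡ 32 (mod 59) since 24·32 = 768 ≡ 1, so λ ≡ 15·32 ≡ 8.
  x = λ² - 30 - 30 = 64 - 60 ≡ 4; y = λ·(30 - 4) - 12 ≡ 19. → (4, 19)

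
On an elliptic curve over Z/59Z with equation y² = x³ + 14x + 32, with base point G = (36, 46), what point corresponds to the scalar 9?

Repeated addition: build up to 9G.
2G: tangent at (36, 46): λ = (3·36² + 14)/(2·46) ≡ 8/33. 33⁻¹ ≡ 34 (mod 59), so λ ≡ 8·34 ≡ 36.
  x = λ² - 36 - 36 = 1296 - 72 ≡ 44; y = λ·(36 - 44) - 46 ≡ 20. → (44, 20)
3G: (44, 20) + (36, 46). λ = (46 - 20)/(36 - 44) ≡ 26/51 mod 59. 51⁻¹ ≡ 22 (mod 59) since 51·22 = 1122 ≡ 1, so λ ≡ 41.
  x = λ² - 44 - 36 = 1681 - 80 ≡ 8; y = λ·(44 - 8) - 20 ≡ 40. → (8, 40)
4G: (8, 40) + (36, 46). λ = (46 - 40)/(36 - 8) ≡ 6/28 mod 59. 28⁻¹ ≡ 19 (mod 59), so λ ≡ 55.
  x = λ² - 8 - 36 = 3025 - 44 ≡ 31; y = λ·(8 - 31) - 40 ≡ 52. → (31, 52)
5G: (31, 52) + (36, 46). λ = (46 - 52)/(36 - 31) ≡ 53/5 mod 59. 5⁻¹ ≡ 12 (mod 59) since 5·12 = 60 ≡ 1, so λ ≡ 46.
  x = λ² - 31 - 36 = 2116 - 67 ≡ 43; y = λ·(31 - 43) - 52 ≡ 45. → (43, 45)
6G: (43, 45) + (36, 46). λ = (46 - 45)/(36 - 43) ≡ 1/52 mod 59. 52⁻¹ ≡ 42 (mod 59), so λ ≡ 42.
  x = λ² - 43 - 36 = 1764 - 79 ≡ 33; y = λ·(43 - 33) - 45 ≡ 21. → (33, 21)
7G: (33, 21) + (36, 46). λ = (46 - 21)/(36 - 33) ≡ 25/3 mod 59. 3⁻¹ ≡ 20 (mod 59), so λ ≡ 28.
  x = λ² - 33 - 36 = 784 - 69 ≡ 7; y = λ·(33 - 7) - 21 ≡ 58. → (7, 58)
8G: (7, 58) + (36, 46). λ = (46 - 58)/(36 - 7) ≡ 47/29 mod 59. 29⁻¹ ≡ 57 (mod 59), so λ ≡ 24.
  x = λ² - 7 - 36 = 576 - 43 ≡ 2; y = λ·(7 - 2) - 58 ≡ 3. → (2, 3)
9G: (2, 3) + (36, 46). λ = (46 - 3)/(36 - 2) ≡ 43/34 mod 59. 34⁻¹ ≡ 33 (mod 59), so λ ≡ 3.
  x = λ² - 2 - 36 = 9 - 38 ≡ 30; y = λ·(2 - 30) - 3 ≡ 31. → (30, 31)

(30, 31)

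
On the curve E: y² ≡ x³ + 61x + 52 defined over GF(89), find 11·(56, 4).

(71, 8)

Write P = (56, 4).
Repeated addition: build up to 11P.
2P: tangent at (56, 4): λ = (3·56² + 61)/(2·4) ≡ 35/8. 8⁻¹ ≡ 78 (mod 89) since 8·78 = 624 ≡ 1, so λ ≡ 35·78 ≡ 60.
  x = λ² - 56 - 56 = 3600 - 112 ≡ 17; y = λ·(56 - 17) - 4 ≡ 22. → (17, 22)
3P: (17, 22) + (56, 4). λ = (4 - 22)/(56 - 17) ≡ 71/39 mod 89. 39⁻¹ ≡ 16 (mod 89), so λ ≡ 68.
  x = λ² - 17 - 56 = 4624 - 73 ≡ 12; y = λ·(17 - 12) - 22 ≡ 51. → (12, 51)
4P: (12, 51) + (56, 4). λ = (4 - 51)/(56 - 12) ≡ 42/44 mod 89. 44⁻¹ ≡ 87 (mod 89) since 44·87 = 3828 ≡ 1, so λ ≡ 5.
  x = λ² - 12 - 56 = 25 - 68 ≡ 46; y = λ·(12 - 46) - 51 ≡ 46. → (46, 46)
5P: (46, 46) + (56, 4). λ = (4 - 46)/(56 - 46) ≡ 47/10 mod 89. 10⁻¹ ≡ 9 (mod 89) since 10·9 = 90 ≡ 1, so λ ≡ 67.
  x = λ² - 46 - 56 = 4489 - 102 ≡ 26; y = λ·(46 - 26) - 46 ≡ 48. → (26, 48)
6P: (26, 48) + (56, 4). λ = (4 - 48)/(56 - 26) ≡ 45/30 mod 89. 30⁻¹ ≡ 3 (mod 89), so λ ≡ 46.
  x = λ² - 26 - 56 = 2116 - 82 ≡ 76; y = λ·(26 - 76) - 48 ≡ 55. → (76, 55)
7P: (76, 55) + (56, 4). λ = (4 - 55)/(56 - 76) ≡ 38/69 mod 89. 69⁻¹ ≡ 40 (mod 89), so λ ≡ 7.
  x = λ² - 76 - 56 = 49 - 132 ≡ 6; y = λ·(76 - 6) - 55 ≡ 79. → (6, 79)
8P: (6, 79) + (56, 4). λ = (4 - 79)/(56 - 6) ≡ 14/50 mod 89. 50⁻¹ ≡ 73 (mod 89) since 50·73 = 3650 ≡ 1, so λ ≡ 43.
  x = λ² - 6 - 56 = 1849 - 62 ≡ 7; y = λ·(6 - 7) - 79 ≡ 56. → (7, 56)
9P: (7, 56) + (56, 4). λ = (4 - 56)/(56 - 7) ≡ 37/49 mod 89. 49⁻¹ ≡ 20 (mod 89) since 49·20 = 980 ≡ 1, so λ ≡ 28.
  x = λ² - 7 - 56 = 784 - 63 ≡ 9; y = λ·(7 - 9) - 56 ≡ 66. → (9, 66)
10P: (9, 66) + (56, 4). λ = (4 - 66)/(56 - 9) ≡ 27/47 mod 89. 47⁻¹ ≡ 36 (mod 89), so λ ≡ 82.
  x = λ² - 9 - 56 = 6724 - 65 ≡ 73; y = λ·(9 - 73) - 66 ≡ 26. → (73, 26)
11P: (73, 26) + (56, 4). λ = (4 - 26)/(56 - 73) ≡ 67/72 mod 89. 72⁻¹ ≡ 68 (mod 89), so λ ≡ 17.
  x = λ² - 73 - 56 = 289 - 129 ≡ 71; y = λ·(73 - 71) - 26 ≡ 8. → (71, 8)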